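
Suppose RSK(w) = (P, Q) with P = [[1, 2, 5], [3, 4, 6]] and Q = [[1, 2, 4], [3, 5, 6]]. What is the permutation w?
Reverse RSK: for i = n, n-1, ..., 1, locate i in Q, remove the corresponding corner cell from P, and reverse-bump its entry up through P; the value ejected from row 1 is w(i).

So w = 3 4 1 6 2 5.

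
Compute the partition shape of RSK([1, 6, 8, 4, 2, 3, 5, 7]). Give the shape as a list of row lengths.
[5, 2, 1]

RSK row insertion gives P = [[1, 2, 3, 5, 7], [4, 8], [6]], which has shape [5, 2, 1].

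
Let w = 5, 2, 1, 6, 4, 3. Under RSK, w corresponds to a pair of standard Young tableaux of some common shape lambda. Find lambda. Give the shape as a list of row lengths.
Row-insert each entry into an empty tableau.

After inserting 5: P = [[5]].
After inserting 2: P = [[2], [5]].
After inserting 1: P = [[1], [2], [5]].
After inserting 6: P = [[1, 6], [2], [5]].
After inserting 4: P = [[1, 4], [2, 6], [5]].
After inserting 3: P = [[1, 3], [2, 4], [5, 6]].

The final insertion tableau P = [[1, 3], [2, 4], [5, 6]] has shape [2, 2, 2].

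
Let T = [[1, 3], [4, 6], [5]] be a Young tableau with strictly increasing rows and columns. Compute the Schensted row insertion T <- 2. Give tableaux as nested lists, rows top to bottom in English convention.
[[1, 2], [3, 6], [4], [5]]

In row 1, 2 replaces 3 (the leftmost entry greater than 2); 3 is bumped to row 2. In row 2, 3 replaces 4 (the leftmost entry greater than 3); 4 is bumped to row 3. In row 3, 4 replaces 5 (the leftmost entry greater than 4); 5 is bumped to row 4. 5 starts a new row 4. The new tableau is [[1, 2], [3, 6], [4], [5]].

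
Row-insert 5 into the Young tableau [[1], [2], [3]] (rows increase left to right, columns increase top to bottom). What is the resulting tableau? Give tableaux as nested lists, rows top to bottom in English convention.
5 is larger than every entry of row 1, so it is appended to row 1. The new tableau is [[1, 5], [2], [3]].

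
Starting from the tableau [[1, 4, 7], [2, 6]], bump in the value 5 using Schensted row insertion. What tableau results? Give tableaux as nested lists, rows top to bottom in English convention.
In row 1, 5 replaces 7 (the leftmost entry greater than 5); 7 is bumped to row 2. 7 is appended to row 2. The new tableau is [[1, 4, 5], [2, 6, 7]].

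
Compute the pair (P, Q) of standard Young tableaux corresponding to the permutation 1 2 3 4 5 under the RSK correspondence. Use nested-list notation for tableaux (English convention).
Insert each entry of the permutation into P by Schensted row insertion, recording in Q the position of each new cell.

Insert 1: appended to row 1. P = [[1]].
Insert 2: appended to row 1. P = [[1, 2]].
Insert 3: appended to row 1. P = [[1, 2, 3]].
Insert 4: appended to row 1. P = [[1, 2, 3, 4]].
Insert 5: appended to row 1. P = [[1, 2, 3, 4, 5]].

So P = [[1, 2, 3, 4, 5]], Q = [[1, 2, 3, 4, 5]].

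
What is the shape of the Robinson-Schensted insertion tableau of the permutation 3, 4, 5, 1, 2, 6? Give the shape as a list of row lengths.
[4, 2]

RSK row insertion gives P = [[1, 2, 5, 6], [3, 4]], which has shape [4, 2].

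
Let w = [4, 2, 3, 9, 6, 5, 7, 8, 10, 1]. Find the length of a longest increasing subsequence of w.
6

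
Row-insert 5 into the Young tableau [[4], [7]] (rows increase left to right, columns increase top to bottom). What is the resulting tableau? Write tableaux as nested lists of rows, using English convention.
5 is larger than every entry of row 1, so it is appended to row 1. The new tableau is [[4, 5], [7]].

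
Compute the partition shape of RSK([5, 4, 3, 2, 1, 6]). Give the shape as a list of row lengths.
Row-insert each entry into an empty tableau.

After inserting 5: P = [[5]].
After inserting 4: P = [[4], [5]].
After inserting 3: P = [[3], [4], [5]].
After inserting 2: P = [[2], [3], [4], [5]].
After inserting 1: P = [[1], [2], [3], [4], [5]].
After inserting 6: P = [[1, 6], [2], [3], [4], [5]].

The final insertion tableau P = [[1, 6], [2], [3], [4], [5]] has shape [2, 1, 1, 1, 1].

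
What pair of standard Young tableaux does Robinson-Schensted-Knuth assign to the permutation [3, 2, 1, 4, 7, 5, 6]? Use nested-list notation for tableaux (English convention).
Insert each entry of the permutation into P by Schensted row insertion, recording in Q the position of each new cell.

Insert 3: appended to row 1. P = [[3]], Q = [[1]].
Insert 2: 2 bumps 3 from row 1; 3 starts row 2. P = [[2], [3]], Q = [[1], [2]].
Insert 1: 1 bumps 2 from row 1; 2 bumps 3 from row 2; 3 starts row 3. P = [[1], [2], [3]], Q = [[1], [2], [3]].
Insert 4: appended to row 1. P = [[1, 4], [2], [3]], Q = [[1, 4], [2], [3]].
Insert 7: appended to row 1. P = [[1, 4, 7], [2], [3]], Q = [[1, 4, 5], [2], [3]].
Insert 5: 5 bumps 7 from row 1; 7 appends to row 2. P = [[1, 4, 5], [2, 7], [3]], Q = [[1, 4, 5], [2, 6], [3]].
Insert 6: appended to row 1. P = [[1, 4, 5, 6], [2, 7], [3]], Q = [[1, 4, 5, 7], [2, 6], [3]].

So P = [[1, 4, 5, 6], [2, 7], [3]], Q = [[1, 4, 5, 7], [2, 6], [3]].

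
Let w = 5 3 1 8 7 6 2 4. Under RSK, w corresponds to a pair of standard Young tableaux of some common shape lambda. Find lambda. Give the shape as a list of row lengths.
[3, 2, 2, 1]

Row-insert each entry into an empty tableau.

After inserting 5: P = [[5]].
After inserting 3: P = [[3], [5]].
After inserting 1: P = [[1], [3], [5]].
After inserting 8: P = [[1, 8], [3], [5]].
After inserting 7: P = [[1, 7], [3, 8], [5]].
After inserting 6: P = [[1, 6], [3, 7], [5, 8]].
After inserting 2: P = [[1, 2], [3, 6], [5, 7], [8]].
After inserting 4: P = [[1, 2, 4], [3, 6], [5, 7], [8]].

The final insertion tableau P = [[1, 2, 4], [3, 6], [5, 7], [8]] has shape [3, 2, 2, 1].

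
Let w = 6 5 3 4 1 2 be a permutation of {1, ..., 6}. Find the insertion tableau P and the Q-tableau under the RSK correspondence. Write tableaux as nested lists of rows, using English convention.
Insert each entry of the permutation into P by Schensted row insertion, recording in Q the position of each new cell.

Insert 6: appended to row 1. P = [[6]].
Insert 5: 5 bumps 6 from row 1; 6 starts row 2. P = [[5], [6]].
Insert 3: 3 bumps 5 from row 1; 5 bumps 6 from row 2; 6 starts row 3. P = [[3], [5], [6]].
Insert 4: appended to row 1. P = [[3, 4], [5], [6]].
Insert 1: 1 bumps 3 from row 1; 3 bumps 5 from row 2; 5 bumps 6 from row 3; 6 starts row 4. P = [[1, 4], [3], [5], [6]].
Insert 2: 2 bumps 4 from row 1; 4 appends to row 2. P = [[1, 2], [3, 4], [5], [6]].

So P = [[1, 2], [3, 4], [5], [6]], Q = [[1, 4], [2, 6], [3], [5]].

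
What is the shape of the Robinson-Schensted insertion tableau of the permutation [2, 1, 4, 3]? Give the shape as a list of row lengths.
[2, 2]

Row-insert each entry into an empty tableau.

After inserting 2: P = [[2]].
After inserting 1: P = [[1], [2]].
After inserting 4: P = [[1, 4], [2]].
After inserting 3: P = [[1, 3], [2, 4]].

The final insertion tableau P = [[1, 3], [2, 4]] has shape [2, 2].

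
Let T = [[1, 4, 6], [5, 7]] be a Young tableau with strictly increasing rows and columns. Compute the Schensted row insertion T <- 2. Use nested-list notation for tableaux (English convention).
In row 1, 2 replaces 4 (the leftmost entry greater than 2); 4 is bumped to row 2. In row 2, 4 replaces 5 (the leftmost entry greater than 4); 5 is bumped to row 3. 5 starts a new row 3. The new tableau is [[1, 2, 6], [4, 7], [5]].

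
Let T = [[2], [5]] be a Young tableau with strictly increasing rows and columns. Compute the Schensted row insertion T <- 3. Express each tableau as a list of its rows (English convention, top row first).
[[2, 3], [5]]

3 is larger than every entry of row 1, so it is appended to row 1. The new tableau is [[2, 3], [5]].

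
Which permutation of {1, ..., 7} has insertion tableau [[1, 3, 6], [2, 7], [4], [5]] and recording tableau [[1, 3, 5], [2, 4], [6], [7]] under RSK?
5 2 7 4 6 3 1

Reverse the RSK construction: for i from n down to 1, find the cell of Q containing i, remove the entry at that cell from P, and reverse-bump it up through P; the value ejected from row 1 is w(i).

Step i=7: Q has 7 at row 4, column 1; remove 5 from row 4 of P and reverse-bump: 5 enters row 3 and ejects 4; 4 enters row 2 and ejects 2; 2 enters row 1 and ejects 1. So w(7) = 1. P is now [[2, 3, 6], [4, 7], [5]].
Step i=6: Q has 6 at row 3, column 1; remove 5 from row 3 of P and reverse-bump: 5 enters row 2 and ejects 4; 4 enters row 1 and ejects 3. So w(6) = 3. P is now [[2, 4, 6], [5, 7]].
Step i=5: Q has 5 at row 1, column 3; remove that cell from P, ejecting 6. So w(5) = 6. P is now [[2, 4], [5, 7]].
Step i=4: Q has 4 at row 2, column 2; remove 7 from row 2 of P and reverse-bump: 7 enters row 1 and ejects 4. So w(4) = 4. P is now [[2, 7], [5]].
Step i=3: Q has 3 at row 1, column 2; remove that cell from P, ejecting 7. So w(3) = 7. P is now [[2], [5]].
Step i=2: Q has 2 at row 2, column 1; remove 5 from row 2 of P and reverse-bump: 5 enters row 1 and ejects 2. So w(2) = 2. P is now [[5]].
Step i=1: Q has 1 at row 1, column 1; remove that cell from P, ejecting 5. So w(1) = 5. P is now [].

So w = 5 2 7 4 6 3 1.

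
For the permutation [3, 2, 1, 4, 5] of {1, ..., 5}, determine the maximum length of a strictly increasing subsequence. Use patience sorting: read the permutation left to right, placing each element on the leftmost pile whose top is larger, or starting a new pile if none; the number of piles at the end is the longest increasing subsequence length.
3

3: new pile. tops = [3]
2: onto pile 1 (replacing 3). tops = [2]
1: onto pile 1 (replacing 2). tops = [1]
4: new pile. tops = [1, 4]
5: new pile. tops = [1, 4, 5]

3 piles, so the longest increasing subsequence has length 3.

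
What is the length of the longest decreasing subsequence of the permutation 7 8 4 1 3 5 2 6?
4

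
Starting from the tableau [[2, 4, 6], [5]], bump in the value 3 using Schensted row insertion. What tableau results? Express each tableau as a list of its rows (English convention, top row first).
In row 1, 3 replaces 4 (the leftmost entry greater than 3); 4 is bumped to row 2. In row 2, 4 replaces 5 (the leftmost entry greater than 4); 5 is bumped to row 3. 5 starts a new row 3. The new tableau is [[2, 3, 6], [4], [5]].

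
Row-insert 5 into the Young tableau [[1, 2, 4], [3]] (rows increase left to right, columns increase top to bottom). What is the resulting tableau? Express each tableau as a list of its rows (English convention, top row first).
5 is larger than every entry of row 1, so it is appended to row 1. The new tableau is [[1, 2, 4, 5], [3]].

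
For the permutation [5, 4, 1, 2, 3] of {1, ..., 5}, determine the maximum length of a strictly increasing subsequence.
3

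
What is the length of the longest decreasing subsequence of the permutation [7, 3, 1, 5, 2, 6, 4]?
3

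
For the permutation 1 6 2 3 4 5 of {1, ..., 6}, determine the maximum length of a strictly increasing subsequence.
5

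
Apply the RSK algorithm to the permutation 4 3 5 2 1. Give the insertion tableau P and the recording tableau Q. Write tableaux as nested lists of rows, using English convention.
P = [[1, 5], [2], [3], [4]], Q = [[1, 3], [2], [4], [5]]

Insert each entry of the permutation into P by Schensted row insertion, recording in Q the position of each new cell.

Insert 4: appended to row 1. P = [[4]].
Insert 3: 3 bumps 4 from row 1; 4 starts row 2. P = [[3], [4]].
Insert 5: appended to row 1. P = [[3, 5], [4]].
Insert 2: 2 bumps 3 from row 1; 3 bumps 4 from row 2; 4 starts row 3. P = [[2, 5], [3], [4]].
Insert 1: 1 bumps 2 from row 1; 2 bumps 3 from row 2; 3 bumps 4 from row 3; 4 starts row 4. P = [[1, 5], [2], [3], [4]].

So P = [[1, 5], [2], [3], [4]], Q = [[1, 3], [2], [4], [5]].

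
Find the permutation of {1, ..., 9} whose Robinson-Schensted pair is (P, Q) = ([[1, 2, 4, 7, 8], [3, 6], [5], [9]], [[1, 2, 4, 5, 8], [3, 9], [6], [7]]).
Reverse the RSK construction: for i from n down to 1, find the cell of Q containing i, remove the entry at that cell from P, and reverse-bump it up through P; the value ejected from row 1 is w(i).

Step i=9: Q has 9 at row 2, column 2; remove 6 from row 2 of P and reverse-bump: 6 enters row 1 and ejects 4. So w(9) = 4. P is now [[1, 2, 6, 7, 8], [3], [5], [9]].
Step i=8: Q has 8 at row 1, column 5; remove that cell from P, ejecting 8. So w(8) = 8. P is now [[1, 2, 6, 7], [3], [5], [9]].
Step i=7: Q has 7 at row 4, column 1; remove 9 from row 4 of P and reverse-bump: 9 enters row 3 and ejects 5; 5 enters row 2 and ejects 3; 3 enters row 1 and ejects 2. So w(7) = 2. P is now [[1, 3, 6, 7], [5], [9]].
Step i=6: Q has 6 at row 3, column 1; remove 9 from row 3 of P and reverse-bump: 9 enters row 2 and ejects 5; 5 enters row 1 and ejects 3. So w(6) = 3. P is now [[1, 5, 6, 7], [9]].
Step i=5: Q has 5 at row 1, column 4; remove that cell from P, ejecting 7. So w(5) = 7. P is now [[1, 5, 6], [9]].
Step i=4: Q has 4 at row 1, column 3; remove that cell from P, ejecting 6. So w(4) = 6. P is now [[1, 5], [9]].
Step i=3: Q has 3 at row 2, column 1; remove 9 from row 2 of P and reverse-bump: 9 enters row 1 and ejects 5. So w(3) = 5. P is now [[1, 9]].
Step i=2: Q has 2 at row 1, column 2; remove that cell from P, ejecting 9. So w(2) = 9. P is now [[1]].
Step i=1: Q has 1 at row 1, column 1; remove that cell from P, ejecting 1. So w(1) = 1. P is now [].

So w = 1 9 5 6 7 3 2 8 4.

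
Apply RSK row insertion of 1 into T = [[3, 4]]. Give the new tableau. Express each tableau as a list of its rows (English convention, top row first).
In row 1, 1 replaces 3 (the leftmost entry greater than 1); 3 is bumped to row 2. 3 starts a new row 2. The new tableau is [[1, 4], [3]].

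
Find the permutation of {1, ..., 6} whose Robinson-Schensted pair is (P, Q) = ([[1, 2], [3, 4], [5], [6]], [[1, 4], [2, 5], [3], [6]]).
Reverse the RSK construction: for i from n down to 1, find the cell of Q containing i, remove the entry at that cell from P, and reverse-bump it up through P; the value ejected from row 1 is w(i).

Step i=6: Q has 6 at row 4, column 1; remove 6 from row 4 of P and reverse-bump: 6 enters row 3 and ejects 5; 5 enters row 2 and ejects 4; 4 enters row 1 and ejects 2. So w(6) = 2. P is now [[1, 4], [3, 5], [6]].
Step i=5: Q has 5 at row 2, column 2; remove 5 from row 2 of P and reverse-bump: 5 enters row 1 and ejects 4. So w(5) = 4. P is now [[1, 5], [3], [6]].
Step i=4: Q has 4 at row 1, column 2; remove that cell from P, ejecting 5. So w(4) = 5. P is now [[1], [3], [6]].
Step i=3: Q has 3 at row 3, column 1; remove 6 from row 3 of P and reverse-bump: 6 enters row 2 and ejects 3; 3 enters row 1 and ejects 1. So w(3) = 1. P is now [[3], [6]].
Step i=2: Q has 2 at row 2, column 1; remove 6 from row 2 of P and reverse-bump: 6 enters row 1 and ejects 3. So w(2) = 3. P is now [[6]].
Step i=1: Q has 1 at row 1, column 1; remove that cell from P, ejecting 6. So w(1) = 6. P is now [].

So w = 6 3 1 5 4 2.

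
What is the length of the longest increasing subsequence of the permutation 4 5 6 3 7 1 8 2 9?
6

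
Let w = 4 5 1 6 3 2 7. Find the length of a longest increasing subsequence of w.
4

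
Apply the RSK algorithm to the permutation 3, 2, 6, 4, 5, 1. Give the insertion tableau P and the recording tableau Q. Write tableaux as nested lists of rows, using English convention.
Insert each entry of the permutation into P by Schensted row insertion, recording in Q the position of each new cell.

Insert 3: appended to row 1. P = [[3]], Q = [[1]].
Insert 2: 2 bumps 3 from row 1; 3 starts row 2. P = [[2], [3]], Q = [[1], [2]].
Insert 6: appended to row 1. P = [[2, 6], [3]], Q = [[1, 3], [2]].
Insert 4: 4 bumps 6 from row 1; 6 appends to row 2. P = [[2, 4], [3, 6]], Q = [[1, 3], [2, 4]].
Insert 5: appended to row 1. P = [[2, 4, 5], [3, 6]], Q = [[1, 3, 5], [2, 4]].
Insert 1: 1 bumps 2 from row 1; 2 bumps 3 from row 2; 3 starts row 3. P = [[1, 4, 5], [2, 6], [3]], Q = [[1, 3, 5], [2, 4], [6]].

So P = [[1, 4, 5], [2, 6], [3]], Q = [[1, 3, 5], [2, 4], [6]].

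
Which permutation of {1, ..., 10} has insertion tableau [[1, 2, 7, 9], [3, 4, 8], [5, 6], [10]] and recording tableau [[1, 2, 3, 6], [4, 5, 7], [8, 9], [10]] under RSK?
5 6 8 3 4 10 9 1 7 2

Reverse the RSK construction: for i from n down to 1, find the cell of Q containing i, remove the entry at that cell from P, and reverse-bump it up through P; the value ejected from row 1 is w(i).

Step i=10: Q has 10 at row 4, column 1; remove 10 from row 4 of P and reverse-bump: 10 enters row 3 and ejects 6; 6 enters row 2 and ejects 4; 4 enters row 1 and ejects 2. So w(10) = 2. P is now [[1, 4, 7, 9], [3, 6, 8], [5, 10]].
Step i=9: Q has 9 at row 3, column 2; remove 10 from row 3 of P and reverse-bump: 10 enters row 2 and ejects 8; 8 enters row 1 and ejects 7. So w(9) = 7. P is now [[1, 4, 8, 9], [3, 6, 10], [5]].
Step i=8: Q has 8 at row 3, column 1; remove 5 from row 3 of P and reverse-bump: 5 enters row 2 and ejects 3; 3 enters row 1 and ejects 1. So w(8) = 1. P is now [[3, 4, 8, 9], [5, 6, 10]].
Step i=7: Q has 7 at row 2, column 3; remove 10 from row 2 of P and reverse-bump: 10 enters row 1 and ejects 9. So w(7) = 9. P is now [[3, 4, 8, 10], [5, 6]].
Step i=6: Q has 6 at row 1, column 4; remove that cell from P, ejecting 10. So w(6) = 10. P is now [[3, 4, 8], [5, 6]].
Step i=5: Q has 5 at row 2, column 2; remove 6 from row 2 of P and reverse-bump: 6 enters row 1 and ejects 4. So w(5) = 4. P is now [[3, 6, 8], [5]].
Step i=4: Q has 4 at row 2, column 1; remove 5 from row 2 of P and reverse-bump: 5 enters row 1 and ejects 3. So w(4) = 3. P is now [[5, 6, 8]].
Step i=3: Q has 3 at row 1, column 3; remove that cell from P, ejecting 8. So w(3) = 8. P is now [[5, 6]].
Step i=2: Q has 2 at row 1, column 2; remove that cell from P, ejecting 6. So w(2) = 6. P is now [[5]].
Step i=1: Q has 1 at row 1, column 1; remove that cell from P, ejecting 5. So w(1) = 5. P is now [].

So w = 5 6 8 3 4 10 9 1 7 2.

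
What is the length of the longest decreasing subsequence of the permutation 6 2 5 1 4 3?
4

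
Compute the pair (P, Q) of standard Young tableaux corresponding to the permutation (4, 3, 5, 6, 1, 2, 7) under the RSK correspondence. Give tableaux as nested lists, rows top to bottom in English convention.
Insert each entry of the permutation into P by Schensted row insertion, recording in Q the position of each new cell.

After inserting 4: P = [[4]].
After inserting 3: P = [[3], [4]].
After inserting 5: P = [[3, 5], [4]].
After inserting 6: P = [[3, 5, 6], [4]].
After inserting 1: P = [[1, 5, 6], [3], [4]].
After inserting 2: P = [[1, 2, 6], [3, 5], [4]].
After inserting 7: P = [[1, 2, 6, 7], [3, 5], [4]].

So P = [[1, 2, 6, 7], [3, 5], [4]], Q = [[1, 3, 4, 7], [2, 6], [5]].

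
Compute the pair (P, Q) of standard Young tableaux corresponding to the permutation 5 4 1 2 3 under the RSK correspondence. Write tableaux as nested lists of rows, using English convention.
P = [[1, 2, 3], [4], [5]], Q = [[1, 4, 5], [2], [3]]

Insert each entry of the permutation into P by Schensted row insertion, recording in Q the position of each new cell.

After inserting 5: P = [[5]].
After inserting 4: P = [[4], [5]].
After inserting 1: P = [[1], [4], [5]].
After inserting 2: P = [[1, 2], [4], [5]].
After inserting 3: P = [[1, 2, 3], [4], [5]].

So P = [[1, 2, 3], [4], [5]], Q = [[1, 4, 5], [2], [3]].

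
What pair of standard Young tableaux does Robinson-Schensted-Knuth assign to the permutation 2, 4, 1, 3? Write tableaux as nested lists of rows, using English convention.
P = [[1, 3], [2, 4]], Q = [[1, 2], [3, 4]]

Insert each entry of the permutation into P by Schensted row insertion, recording in Q the position of each new cell.

After inserting 2: P = [[2]].
After inserting 4: P = [[2, 4]].
After inserting 1: P = [[1, 4], [2]].
After inserting 3: P = [[1, 3], [2, 4]].

So P = [[1, 3], [2, 4]], Q = [[1, 2], [3, 4]].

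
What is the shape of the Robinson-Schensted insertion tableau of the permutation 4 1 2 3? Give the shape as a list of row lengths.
Row-insert each entry into an empty tableau.

After inserting 4: P = [[4]].
After inserting 1: P = [[1], [4]].
After inserting 2: P = [[1, 2], [4]].
After inserting 3: P = [[1, 2, 3], [4]].

The final insertion tableau P = [[1, 2, 3], [4]] has shape [3, 1].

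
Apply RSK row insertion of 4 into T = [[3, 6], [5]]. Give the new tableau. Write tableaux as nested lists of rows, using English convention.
[[3, 4], [5, 6]]

In row 1, 4 replaces 6 (the leftmost entry greater than 4); 6 is bumped to row 2. 6 is appended to row 2. The new tableau is [[3, 4], [5, 6]].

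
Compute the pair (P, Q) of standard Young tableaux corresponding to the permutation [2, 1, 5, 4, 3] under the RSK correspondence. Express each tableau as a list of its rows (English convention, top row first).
P = [[1, 3], [2, 4], [5]], Q = [[1, 3], [2, 4], [5]]

Insert each entry of the permutation into P by Schensted row insertion, recording in Q the position of each new cell.

Insert 2: appended to row 1. P = [[2]].
Insert 1: 1 bumps 2 from row 1; 2 starts row 2. P = [[1], [2]].
Insert 5: appended to row 1. P = [[1, 5], [2]].
Insert 4: 4 bumps 5 from row 1; 5 appends to row 2. P = [[1, 4], [2, 5]].
Insert 3: 3 bumps 4 from row 1; 4 bumps 5 from row 2; 5 starts row 3. P = [[1, 3], [2, 4], [5]].

So P = [[1, 3], [2, 4], [5]], Q = [[1, 3], [2, 4], [5]].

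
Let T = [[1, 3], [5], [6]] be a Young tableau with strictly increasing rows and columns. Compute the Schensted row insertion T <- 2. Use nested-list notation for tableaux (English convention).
In row 1, 2 replaces 3 (the leftmost entry greater than 2); 3 is bumped to row 2. In row 2, 3 replaces 5 (the leftmost entry greater than 3); 5 is bumped to row 3. In row 3, 5 replaces 6 (the leftmost entry greater than 5); 6 is bumped to row 4. 6 starts a new row 4. The new tableau is [[1, 2], [3], [5], [6]].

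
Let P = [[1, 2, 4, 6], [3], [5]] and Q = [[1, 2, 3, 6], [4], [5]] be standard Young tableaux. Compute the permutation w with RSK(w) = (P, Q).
Reverse the RSK construction: for i from n down to 1, find the cell of Q containing i, remove the entry at that cell from P, and reverse-bump it up through P; the value ejected from row 1 is w(i).

Step i=6: Q has 6 at row 1, column 4; remove that cell from P, ejecting 6. So w(6) = 6. P is now [[1, 2, 4], [3], [5]].
Step i=5: Q has 5 at row 3, column 1; remove 5 from row 3 of P and reverse-bump: 5 enters row 2 and ejects 3; 3 enters row 1 and ejects 2. So w(5) = 2. P is now [[1, 3, 4], [5]].
Step i=4: Q has 4 at row 2, column 1; remove 5 from row 2 of P and reverse-bump: 5 enters row 1 and ejects 4. So w(4) = 4. P is now [[1, 3, 5]].
Step i=3: Q has 3 at row 1, column 3; remove that cell from P, ejecting 5. So w(3) = 5. P is now [[1, 3]].
Step i=2: Q has 2 at row 1, column 2; remove that cell from P, ejecting 3. So w(2) = 3. P is now [[1]].
Step i=1: Q has 1 at row 1, column 1; remove that cell from P, ejecting 1. So w(1) = 1. P is now [].

So w = 1 3 5 4 2 6.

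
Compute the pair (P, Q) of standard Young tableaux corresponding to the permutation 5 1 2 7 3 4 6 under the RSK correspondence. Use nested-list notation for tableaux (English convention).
Insert each entry of the permutation into P by Schensted row insertion, recording in Q the position of each new cell.

After inserting 5: P = [[5]].
After inserting 1: P = [[1], [5]].
After inserting 2: P = [[1, 2], [5]].
After inserting 7: P = [[1, 2, 7], [5]].
After inserting 3: P = [[1, 2, 3], [5, 7]].
After inserting 4: P = [[1, 2, 3, 4], [5, 7]].
After inserting 6: P = [[1, 2, 3, 4, 6], [5, 7]].

So P = [[1, 2, 3, 4, 6], [5, 7]], Q = [[1, 3, 4, 6, 7], [2, 5]].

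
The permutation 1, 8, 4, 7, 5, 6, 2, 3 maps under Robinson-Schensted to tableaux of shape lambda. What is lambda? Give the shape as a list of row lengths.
[4, 2, 1, 1]

Row-insert each entry into an empty tableau.

After inserting 1: P = [[1]].
After inserting 8: P = [[1, 8]].
After inserting 4: P = [[1, 4], [8]].
After inserting 7: P = [[1, 4, 7], [8]].
After inserting 5: P = [[1, 4, 5], [7], [8]].
After inserting 6: P = [[1, 4, 5, 6], [7], [8]].
After inserting 2: P = [[1, 2, 5, 6], [4], [7], [8]].
After inserting 3: P = [[1, 2, 3, 6], [4, 5], [7], [8]].

The final insertion tableau P = [[1, 2, 3, 6], [4, 5], [7], [8]] has shape [4, 2, 1, 1].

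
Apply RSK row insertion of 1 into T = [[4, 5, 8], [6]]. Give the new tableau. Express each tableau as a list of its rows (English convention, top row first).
In row 1, 1 replaces 4 (the leftmost entry greater than 1); 4 is bumped to row 2. In row 2, 4 replaces 6 (the leftmost entry greater than 4); 6 is bumped to row 3. 6 starts a new row 3. The new tableau is [[1, 5, 8], [4], [6]].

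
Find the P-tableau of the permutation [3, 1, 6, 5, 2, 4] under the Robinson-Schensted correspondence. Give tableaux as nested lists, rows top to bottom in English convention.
P = [[1, 2, 4], [3, 5], [6]]

Insert 3: appended to row 1. P = [[3]].
Insert 1: 1 bumps 3 from row 1; 3 starts row 2. P = [[1], [3]].
Insert 6: appended to row 1. P = [[1, 6], [3]].
Insert 5: 5 bumps 6 from row 1; 6 appends to row 2. P = [[1, 5], [3, 6]].
Insert 2: 2 bumps 5 from row 1; 5 bumps 6 from row 2; 6 starts row 3. P = [[1, 2], [3, 5], [6]].
Insert 4: appended to row 1. P = [[1, 2, 4], [3, 5], [6]].

So P = [[1, 2, 4], [3, 5], [6]].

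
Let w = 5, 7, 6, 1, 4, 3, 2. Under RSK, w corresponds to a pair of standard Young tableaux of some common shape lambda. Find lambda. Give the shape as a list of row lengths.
Row-insert each entry into an empty tableau.

After inserting 5: P = [[5]].
After inserting 7: P = [[5, 7]].
After inserting 6: P = [[5, 6], [7]].
After inserting 1: P = [[1, 6], [5], [7]].
After inserting 4: P = [[1, 4], [5, 6], [7]].
After inserting 3: P = [[1, 3], [4, 6], [5], [7]].
After inserting 2: P = [[1, 2], [3, 6], [4], [5], [7]].

The final insertion tableau P = [[1, 2], [3, 6], [4], [5], [7]] has shape [2, 2, 1, 1, 1].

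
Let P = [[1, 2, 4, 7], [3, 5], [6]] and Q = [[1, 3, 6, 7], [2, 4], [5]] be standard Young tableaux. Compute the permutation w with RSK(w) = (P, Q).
Reverse RSK: for i = n, n-1, ..., 1, locate i in Q, remove the corresponding corner cell from P, and reverse-bump its entry up through P; the value ejected from row 1 is w(i).

So w = 3 1 6 5 2 4 7.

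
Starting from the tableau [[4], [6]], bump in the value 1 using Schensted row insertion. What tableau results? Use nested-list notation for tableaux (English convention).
In row 1, 1 replaces 4 (the leftmost entry greater than 1); 4 is bumped to row 2. In row 2, 4 replaces 6 (the leftmost entry greater than 4); 6 is bumped to row 3. 6 starts a new row 3. The new tableau is [[1], [4], [6]].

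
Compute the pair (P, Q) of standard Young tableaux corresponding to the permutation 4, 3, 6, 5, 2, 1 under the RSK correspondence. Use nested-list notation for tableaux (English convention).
P = [[1, 5], [2, 6], [3], [4]], Q = [[1, 3], [2, 4], [5], [6]]

Insert each entry of the permutation into P by Schensted row insertion, recording in Q the position of each new cell.

Insert 4: appended to row 1. P = [[4]], Q = [[1]].
Insert 3: 3 bumps 4 from row 1; 4 starts row 2. P = [[3], [4]], Q = [[1], [2]].
Insert 6: appended to row 1. P = [[3, 6], [4]], Q = [[1, 3], [2]].
Insert 5: 5 bumps 6 from row 1; 6 appends to row 2. P = [[3, 5], [4, 6]], Q = [[1, 3], [2, 4]].
Insert 2: 2 bumps 3 from row 1; 3 bumps 4 from row 2; 4 starts row 3. P = [[2, 5], [3, 6], [4]], Q = [[1, 3], [2, 4], [5]].
Insert 1: 1 bumps 2 from row 1; 2 bumps 3 from row 2; 3 bumps 4 from row 3; 4 starts row 4. P = [[1, 5], [2, 6], [3], [4]], Q = [[1, 3], [2, 4], [5], [6]].

So P = [[1, 5], [2, 6], [3], [4]], Q = [[1, 3], [2, 4], [5], [6]].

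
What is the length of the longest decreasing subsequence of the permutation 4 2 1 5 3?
3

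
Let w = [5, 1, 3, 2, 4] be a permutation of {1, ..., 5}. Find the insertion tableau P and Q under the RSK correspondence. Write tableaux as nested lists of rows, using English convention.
P = [[1, 2, 4], [3], [5]], Q = [[1, 3, 5], [2], [4]]

Insert each entry of the permutation into P by Schensted row insertion, recording in Q the position of each new cell.

Insert 5: appended to row 1. P = [[5]].
Insert 1: 1 bumps 5 from row 1; 5 starts row 2. P = [[1], [5]].
Insert 3: appended to row 1. P = [[1, 3], [5]].
Insert 2: 2 bumps 3 from row 1; 3 bumps 5 from row 2; 5 starts row 3. P = [[1, 2], [3], [5]].
Insert 4: appended to row 1. P = [[1, 2, 4], [3], [5]].

So P = [[1, 2, 4], [3], [5]], Q = [[1, 3, 5], [2], [4]].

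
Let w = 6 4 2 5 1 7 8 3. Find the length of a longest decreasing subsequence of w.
4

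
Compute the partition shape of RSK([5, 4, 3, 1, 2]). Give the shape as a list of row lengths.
[2, 1, 1, 1]

Row-insert each entry into an empty tableau.

After inserting 5: P = [[5]].
After inserting 4: P = [[4], [5]].
After inserting 3: P = [[3], [4], [5]].
After inserting 1: P = [[1], [3], [4], [5]].
After inserting 2: P = [[1, 2], [3], [4], [5]].

The final insertion tableau P = [[1, 2], [3], [4], [5]] has shape [2, 1, 1, 1].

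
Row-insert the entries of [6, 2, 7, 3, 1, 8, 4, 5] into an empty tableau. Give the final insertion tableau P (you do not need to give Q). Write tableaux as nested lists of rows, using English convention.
Insert 6: appended to row 1. P = [[6]].
Insert 2: 2 bumps 6 from row 1; 6 starts row 2. P = [[2], [6]].
Insert 7: appended to row 1. P = [[2, 7], [6]].
Insert 3: 3 bumps 7 from row 1; 7 appends to row 2. P = [[2, 3], [6, 7]].
Insert 1: 1 bumps 2 from row 1; 2 bumps 6 from row 2; 6 starts row 3. P = [[1, 3], [2, 7], [6]].
Insert 8: appended to row 1. P = [[1, 3, 8], [2, 7], [6]].
Insert 4: 4 bumps 8 from row 1; 8 appends to row 2. P = [[1, 3, 4], [2, 7, 8], [6]].
Insert 5: appended to row 1. P = [[1, 3, 4, 5], [2, 7, 8], [6]].

So P = [[1, 3, 4, 5], [2, 7, 8], [6]].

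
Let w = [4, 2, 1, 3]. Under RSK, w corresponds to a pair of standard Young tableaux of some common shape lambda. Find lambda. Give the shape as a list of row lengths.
Row-insert each entry into an empty tableau.

After inserting 4: P = [[4]].
After inserting 2: P = [[2], [4]].
After inserting 1: P = [[1], [2], [4]].
After inserting 3: P = [[1, 3], [2], [4]].

The final insertion tableau P = [[1, 3], [2], [4]] has shape [2, 1, 1].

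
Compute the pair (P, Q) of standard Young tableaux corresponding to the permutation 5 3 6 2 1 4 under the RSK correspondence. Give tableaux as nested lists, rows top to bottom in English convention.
Insert each entry of the permutation into P by Schensted row insertion, recording in Q the position of each new cell.

Insert 5: appended to row 1. P = [[5]], Q = [[1]].
Insert 3: 3 bumps 5 from row 1; 5 starts row 2. P = [[3], [5]], Q = [[1], [2]].
Insert 6: appended to row 1. P = [[3, 6], [5]], Q = [[1, 3], [2]].
Insert 2: 2 bumps 3 from row 1; 3 bumps 5 from row 2; 5 starts row 3. P = [[2, 6], [3], [5]], Q = [[1, 3], [2], [4]].
Insert 1: 1 bumps 2 from row 1; 2 bumps 3 from row 2; 3 bumps 5 from row 3; 5 starts row 4. P = [[1, 6], [2], [3], [5]], Q = [[1, 3], [2], [4], [5]].
Insert 4: 4 bumps 6 from row 1; 6 appends to row 2. P = [[1, 4], [2, 6], [3], [5]], Q = [[1, 3], [2, 6], [4], [5]].

So P = [[1, 4], [2, 6], [3], [5]], Q = [[1, 3], [2, 6], [4], [5]].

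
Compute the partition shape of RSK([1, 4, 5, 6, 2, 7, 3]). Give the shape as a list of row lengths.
[5, 2]

Row-insert each entry into an empty tableau.

After inserting 1: P = [[1]].
After inserting 4: P = [[1, 4]].
After inserting 5: P = [[1, 4, 5]].
After inserting 6: P = [[1, 4, 5, 6]].
After inserting 2: P = [[1, 2, 5, 6], [4]].
After inserting 7: P = [[1, 2, 5, 6, 7], [4]].
After inserting 3: P = [[1, 2, 3, 6, 7], [4, 5]].

The final insertion tableau P = [[1, 2, 3, 6, 7], [4, 5]] has shape [5, 2].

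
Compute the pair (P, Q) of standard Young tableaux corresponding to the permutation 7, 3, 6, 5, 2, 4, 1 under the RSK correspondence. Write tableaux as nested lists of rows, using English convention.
Insert each entry of the permutation into P by Schensted row insertion, recording in Q the position of each new cell.

Insert 7: appended to row 1. P = [[7]].
Insert 3: 3 bumps 7 from row 1; 7 starts row 2. P = [[3], [7]].
Insert 6: appended to row 1. P = [[3, 6], [7]].
Insert 5: 5 bumps 6 from row 1; 6 bumps 7 from row 2; 7 starts row 3. P = [[3, 5], [6], [7]].
Insert 2: 2 bumps 3 from row 1; 3 bumps 6 from row 2; 6 bumps 7 from row 3; 7 starts row 4. P = [[2, 5], [3], [6], [7]].
Insert 4: 4 bumps 5 from row 1; 5 appends to row 2. P = [[2, 4], [3, 5], [6], [7]].
Insert 1: 1 bumps 2 from row 1; 2 bumps 3 from row 2; 3 bumps 6 from row 3; 6 bumps 7 from row 4; 7 starts row 5. P = [[1, 4], [2, 5], [3], [6], [7]].

So P = [[1, 4], [2, 5], [3], [6], [7]], Q = [[1, 3], [2, 6], [4], [5], [7]].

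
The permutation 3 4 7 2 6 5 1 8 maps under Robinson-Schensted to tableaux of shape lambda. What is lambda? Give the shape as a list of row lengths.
Row-insert each entry into an empty tableau.

After inserting 3: P = [[3]].
After inserting 4: P = [[3, 4]].
After inserting 7: P = [[3, 4, 7]].
After inserting 2: P = [[2, 4, 7], [3]].
After inserting 6: P = [[2, 4, 6], [3, 7]].
After inserting 5: P = [[2, 4, 5], [3, 6], [7]].
After inserting 1: P = [[1, 4, 5], [2, 6], [3], [7]].
After inserting 8: P = [[1, 4, 5, 8], [2, 6], [3], [7]].

The final insertion tableau P = [[1, 4, 5, 8], [2, 6], [3], [7]] has shape [4, 2, 1, 1].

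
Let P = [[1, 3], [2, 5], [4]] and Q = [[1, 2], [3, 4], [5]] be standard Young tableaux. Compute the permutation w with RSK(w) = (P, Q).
4 5 2 3 1

Reverse the RSK construction: for i from n down to 1, find the cell of Q containing i, remove the entry at that cell from P, and reverse-bump it up through P; the value ejected from row 1 is w(i).

Step i=5: Q has 5 at row 3, column 1; remove 4 from row 3 of P and reverse-bump: 4 enters row 2 and ejects 2; 2 enters row 1 and ejects 1. So w(5) = 1. P is now [[2, 3], [4, 5]].
Step i=4: Q has 4 at row 2, column 2; remove 5 from row 2 of P and reverse-bump: 5 enters row 1 and ejects 3. So w(4) = 3. P is now [[2, 5], [4]].
Step i=3: Q has 3 at row 2, column 1; remove 4 from row 2 of P and reverse-bump: 4 enters row 1 and ejects 2. So w(3) = 2. P is now [[4, 5]].
Step i=2: Q has 2 at row 1, column 2; remove that cell from P, ejecting 5. So w(2) = 5. P is now [[4]].
Step i=1: Q has 1 at row 1, column 1; remove that cell from P, ejecting 4. So w(1) = 4. P is now [].

So w = 4 5 2 3 1.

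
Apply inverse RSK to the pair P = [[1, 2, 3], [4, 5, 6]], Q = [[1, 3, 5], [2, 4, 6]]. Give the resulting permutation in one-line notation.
Reverse the RSK construction: for i from n down to 1, find the cell of Q containing i, remove the entry at that cell from P, and reverse-bump it up through P; the value ejected from row 1 is w(i).

Step i=6: Q has 6 at row 2, column 3; remove 6 from row 2 of P and reverse-bump: 6 enters row 1 and ejects 3. So w(6) = 3. P is now [[1, 2, 6], [4, 5]].
Step i=5: Q has 5 at row 1, column 3; remove that cell from P, ejecting 6. So w(5) = 6. P is now [[1, 2], [4, 5]].
Step i=4: Q has 4 at row 2, column 2; remove 5 from row 2 of P and reverse-bump: 5 enters row 1 and ejects 2. So w(4) = 2. P is now [[1, 5], [4]].
Step i=3: Q has 3 at row 1, column 2; remove that cell from P, ejecting 5. So w(3) = 5. P is now [[1], [4]].
Step i=2: Q has 2 at row 2, column 1; remove 4 from row 2 of P and reverse-bump: 4 enters row 1 and ejects 1. So w(2) = 1. P is now [[4]].
Step i=1: Q has 1 at row 1, column 1; remove that cell from P, ejecting 4. So w(1) = 4. P is now [].

So w = 4 1 5 2 6 3.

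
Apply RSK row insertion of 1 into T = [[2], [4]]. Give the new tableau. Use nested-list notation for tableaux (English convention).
In row 1, 1 replaces 2 (the leftmost entry greater than 1); 2 is bumped to row 2. In row 2, 2 replaces 4 (the leftmost entry greater than 2); 4 is bumped to row 3. 4 starts a new row 3. The new tableau is [[1], [2], [4]].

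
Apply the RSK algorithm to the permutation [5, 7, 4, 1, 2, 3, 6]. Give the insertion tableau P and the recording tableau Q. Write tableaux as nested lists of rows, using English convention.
P = [[1, 2, 3, 6], [4, 7], [5]], Q = [[1, 2, 6, 7], [3, 5], [4]]

Insert each entry of the permutation into P by Schensted row insertion, recording in Q the position of each new cell.

Insert 5: appended to row 1. P = [[5]].
Insert 7: appended to row 1. P = [[5, 7]].
Insert 4: 4 bumps 5 from row 1; 5 starts row 2. P = [[4, 7], [5]].
Insert 1: 1 bumps 4 from row 1; 4 bumps 5 from row 2; 5 starts row 3. P = [[1, 7], [4], [5]].
Insert 2: 2 bumps 7 from row 1; 7 appends to row 2. P = [[1, 2], [4, 7], [5]].
Insert 3: appended to row 1. P = [[1, 2, 3], [4, 7], [5]].
Insert 6: appended to row 1. P = [[1, 2, 3, 6], [4, 7], [5]].

So P = [[1, 2, 3, 6], [4, 7], [5]], Q = [[1, 2, 6, 7], [3, 5], [4]].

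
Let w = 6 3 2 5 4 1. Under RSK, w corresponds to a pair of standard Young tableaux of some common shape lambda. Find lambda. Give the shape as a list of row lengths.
Row-insert each entry into an empty tableau.

After inserting 6: P = [[6]].
After inserting 3: P = [[3], [6]].
After inserting 2: P = [[2], [3], [6]].
After inserting 5: P = [[2, 5], [3], [6]].
After inserting 4: P = [[2, 4], [3, 5], [6]].
After inserting 1: P = [[1, 4], [2, 5], [3], [6]].

The final insertion tableau P = [[1, 4], [2, 5], [3], [6]] has shape [2, 2, 1, 1].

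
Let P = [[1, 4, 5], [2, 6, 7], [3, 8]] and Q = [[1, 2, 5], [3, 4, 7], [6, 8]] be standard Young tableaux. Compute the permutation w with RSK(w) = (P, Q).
3 6 2 4 8 1 7 5

Reverse the RSK construction: for i from n down to 1, find the cell of Q containing i, remove the entry at that cell from P, and reverse-bump it up through P; the value ejected from row 1 is w(i).

Step i=8: Q has 8 at row 3, column 2; remove 8 from row 3 of P and reverse-bump: 8 enters row 2 and ejects 7; 7 enters row 1 and ejects 5. So w(8) = 5. P is now [[1, 4, 7], [2, 6, 8], [3]].
Step i=7: Q has 7 at row 2, column 3; remove 8 from row 2 of P and reverse-bump: 8 enters row 1 and ejects 7. So w(7) = 7. P is now [[1, 4, 8], [2, 6], [3]].
Step i=6: Q has 6 at row 3, column 1; remove 3 from row 3 of P and reverse-bump: 3 enters row 2 and ejects 2; 2 enters row 1 and ejects 1. So w(6) = 1. P is now [[2, 4, 8], [3, 6]].
Step i=5: Q has 5 at row 1, column 3; remove that cell from P, ejecting 8. So w(5) = 8. P is now [[2, 4], [3, 6]].
Step i=4: Q has 4 at row 2, column 2; remove 6 from row 2 of P and reverse-bump: 6 enters row 1 and ejects 4. So w(4) = 4. P is now [[2, 6], [3]].
Step i=3: Q has 3 at row 2, column 1; remove 3 from row 2 of P and reverse-bump: 3 enters row 1 and ejects 2. So w(3) = 2. P is now [[3, 6]].
Step i=2: Q has 2 at row 1, column 2; remove that cell from P, ejecting 6. So w(2) = 6. P is now [[3]].
Step i=1: Q has 1 at row 1, column 1; remove that cell from P, ejecting 3. So w(1) = 3. P is now [].

So w = 3 6 2 4 8 1 7 5.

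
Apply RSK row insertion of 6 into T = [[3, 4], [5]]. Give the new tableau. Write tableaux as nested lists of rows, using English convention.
6 is larger than every entry of row 1, so it is appended to row 1. The new tableau is [[3, 4, 6], [5]].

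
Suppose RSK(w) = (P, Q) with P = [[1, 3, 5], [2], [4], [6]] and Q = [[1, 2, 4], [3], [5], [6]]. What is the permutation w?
2 6 4 5 3 1

Reverse the RSK construction: for i from n down to 1, find the cell of Q containing i, remove the entry at that cell from P, and reverse-bump it up through P; the value ejected from row 1 is w(i).

Step i=6: Q has 6 at row 4, column 1; remove 6 from row 4 of P and reverse-bump: 6 enters row 3 and ejects 4; 4 enters row 2 and ejects 2; 2 enters row 1 and ejects 1. So w(6) = 1. P is now [[2, 3, 5], [4], [6]].
Step i=5: Q has 5 at row 3, column 1; remove 6 from row 3 of P and reverse-bump: 6 enters row 2 and ejects 4; 4 enters row 1 and ejects 3. So w(5) = 3. P is now [[2, 4, 5], [6]].
Step i=4: Q has 4 at row 1, column 3; remove that cell from P, ejecting 5. So w(4) = 5. P is now [[2, 4], [6]].
Step i=3: Q has 3 at row 2, column 1; remove 6 from row 2 of P and reverse-bump: 6 enters row 1 and ejects 4. So w(3) = 4. P is now [[2, 6]].
Step i=2: Q has 2 at row 1, column 2; remove that cell from P, ejecting 6. So w(2) = 6. P is now [[2]].
Step i=1: Q has 1 at row 1, column 1; remove that cell from P, ejecting 2. So w(1) = 2. P is now [].

So w = 2 6 4 5 3 1.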